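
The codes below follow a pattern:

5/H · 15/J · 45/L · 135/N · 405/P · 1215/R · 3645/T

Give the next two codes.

10935/V, 32805/X

First component: 5, 15, 45, 135, 405, 1215, 3645 → 10935 → 32805 (×3 each step).
For the letter, letters move forward 2 places in the alphabet: H, J, L, N, P, R, T → V → X.
Putting the parts together: 10935/V and then 32805/X.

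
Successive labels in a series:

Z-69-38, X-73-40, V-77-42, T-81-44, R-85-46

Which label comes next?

For the letter, letters move back 2 places in the alphabet: Z, X, V, T, R → P.
Second component: +4 each step; 69, 73, 77, 81, 85 → 89.
Third component: +2 each step, so 38, 40, 42, 44, 46 → 48.
So the next label is P-89-48.

P-89-48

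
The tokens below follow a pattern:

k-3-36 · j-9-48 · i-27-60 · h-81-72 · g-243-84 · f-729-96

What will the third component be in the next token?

Third component: 36, 48, 60, 72, 84, 96 → 108 (+12 each step).

108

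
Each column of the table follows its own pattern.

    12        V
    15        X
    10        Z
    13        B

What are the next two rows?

8  D; 11  F

First component: alternating steps +3, −5, +3, −5, …, so 12, 15, 10, 13 → 8 → 11.
Letter: letters move forward 2 places in the alphabet, wrapping Z→A; V, X, Z, B → D → F.
So the next two rows are 8  D and 11  F.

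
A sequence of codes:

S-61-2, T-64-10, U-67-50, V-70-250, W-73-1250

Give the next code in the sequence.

X-76-6250

Letter — letters move forward 1 place in the alphabet: S, T, U, V, W → X.
For the second component, +3 each step: 61, 64, 67, 70, 73 → 76.
For the third component, ×5 each step: 2, 10, 50, 250, 1250 → 6250.
Putting it together: X-76-6250.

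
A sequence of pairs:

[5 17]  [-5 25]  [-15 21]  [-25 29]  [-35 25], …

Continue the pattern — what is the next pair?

[-45 33]

First value goes 5, -5, -15, -25, -35 → -45 (−10 each step).
For the second value, alternating steps +8, −4, +8, −4, …: 17, 25, 21, 29, 25 → 33.
So the next pair is [-45 33].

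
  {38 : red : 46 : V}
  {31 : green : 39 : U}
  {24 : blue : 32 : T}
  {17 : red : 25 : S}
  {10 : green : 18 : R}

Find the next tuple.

First entry goes 38, 31, 24, 17, 10 → 3 (−7 each step).
Colour goes red, green, blue, red, green → blue (repeats red → green → blue).
Third entry goes 46, 39, 32, 25, 18 → 11 (always 8 more than the first entry).
Letter: letters move back 1 place in the alphabet, so V, U, T, S, R → Q.
Putting it together: {3 : blue : 11 : Q}.

{3 : blue : 11 : Q}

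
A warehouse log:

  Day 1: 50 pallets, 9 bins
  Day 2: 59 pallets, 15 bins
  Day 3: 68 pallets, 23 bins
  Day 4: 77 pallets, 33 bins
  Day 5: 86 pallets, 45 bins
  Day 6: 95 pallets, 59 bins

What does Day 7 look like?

Pallets goes 50, 59, 68, 77, 86, 95 → 104 (+9 each step).
Bins: differences are 6, 8, 10, … (increasing by 2 each time); 9, 15, 23, 33, 45, 59 → 75.
Putting it together: 104 pallets, 75 bins.

104 pallets, 75 bins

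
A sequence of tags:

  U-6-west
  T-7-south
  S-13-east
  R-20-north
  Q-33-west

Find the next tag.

Letter — letters move back 1 place in the alphabet: U, T, S, R, Q → P.
Second component: each term is the sum of the two before it, so 6, 7, 13, 20, 33 → 53.
Direction — repeats west → south → east → north: west, south, east, north, west → south.
Putting it together: P-53-south.

P-53-south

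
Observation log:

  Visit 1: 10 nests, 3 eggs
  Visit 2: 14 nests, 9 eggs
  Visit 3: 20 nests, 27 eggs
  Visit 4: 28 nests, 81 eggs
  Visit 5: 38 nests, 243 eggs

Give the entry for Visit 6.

50 nests, 729 eggs

Nests: differences are 4, 6, 8, … (increasing by 2 each time), so 10, 14, 20, 28, 38 → 50.
Eggs: ×3 each step, so 3, 9, 27, 81, 243 → 729.
Combining the parts gives 50 nests, 729 eggs.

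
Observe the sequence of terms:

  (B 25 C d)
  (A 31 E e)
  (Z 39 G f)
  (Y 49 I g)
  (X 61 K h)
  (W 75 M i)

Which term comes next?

(V 91 O j)

First letter goes B, A, Z, Y, X, W → V (letters move back 1 place in the alphabet, wrapping A→Z).
Second entry — differences are 6, 8, 10, … (increasing by 2 each time): 25, 31, 39, 49, 61, 75 → 91.
Second letter: letters move forward 2 places in the alphabet, so C, E, G, I, K, M → O.
Third letter — letters move forward 1 place in the alphabet: d, e, f, g, h, i → j.
So the next term is (V 91 O j).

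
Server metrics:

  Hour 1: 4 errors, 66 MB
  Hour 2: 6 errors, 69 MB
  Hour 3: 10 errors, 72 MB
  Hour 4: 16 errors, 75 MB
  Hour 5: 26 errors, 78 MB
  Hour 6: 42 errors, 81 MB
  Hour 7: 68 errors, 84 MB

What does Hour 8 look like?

Errors: each term is the sum of the two before it; 4, 6, 10, 16, 26, 42, 68 → 110.
MB goes 66, 69, 72, 75, 78, 81, 84 → 87 (+3 each step).
So the next line is 110 errors, 87 MB.

110 errors, 87 MB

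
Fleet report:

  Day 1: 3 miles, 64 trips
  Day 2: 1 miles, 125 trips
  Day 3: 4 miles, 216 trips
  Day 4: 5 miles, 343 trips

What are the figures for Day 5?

9 miles, 512 trips

Miles — each term is the sum of the two before it: 3, 1, 4, 5 → 9.
Trips — perfect cubes: 4³, 5³, 6³, …: 64, 125, 216, 343 → 512.
Combining the parts gives 9 miles, 512 trips.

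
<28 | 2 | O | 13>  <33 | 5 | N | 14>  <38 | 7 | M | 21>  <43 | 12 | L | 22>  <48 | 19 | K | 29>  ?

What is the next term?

<53 | 31 | J | 30>

First value: 28, 33, 38, 43, 48 → 53 (+5 each step).
Second value — each term is the sum of the two before it: 2, 5, 7, 12, 19 → 31.
Letter: O, N, M, L, K → J (letters move back 1 place in the alphabet).
Fourth value: 13, 14, 21, 22, 29 → 30 (alternating steps +1, +7, +1, +7, …).
Putting it together: <53 | 31 | J | 30>.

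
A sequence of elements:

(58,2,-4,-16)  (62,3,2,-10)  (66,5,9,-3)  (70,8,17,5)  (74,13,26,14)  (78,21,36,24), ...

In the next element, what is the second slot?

First slot: +4 each step, so 58, 62, 66, 70, 74, 78 → 82.
Second slot: each term is the sum of the two before it; 2, 3, 5, 8, 13, 21 → 34.
Third slot goes -4, 2, 9, 17, 26, 36 → 47 (differences are 6, 7, 8, … (increasing by 1 each time)).
Fourth slot goes -16, -10, -3, 5, 14, 24 → 35 (always 12 less than the third slot).

34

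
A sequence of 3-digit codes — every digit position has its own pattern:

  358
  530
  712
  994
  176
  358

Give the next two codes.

530 then 712

First digit: 3, 5, 7, 9, 1, 3 → 5 → 7 (+2 each step, mod 10).
Second digit: −2 each step, mod 10, so 5, 3, 1, 9, 7, 5 → 3 → 1.
Third digit goes 8, 0, 2, 4, 6, 8 → 0 → 2 (+2 each step, mod 10).
Putting the parts together: 530 and then 712.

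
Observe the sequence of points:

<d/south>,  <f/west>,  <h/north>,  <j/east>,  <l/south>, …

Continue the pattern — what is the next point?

Letter: letters move forward 2 places in the alphabet, so d, f, h, j, l → n.
Direction goes south, west, north, east, south → west (repeats south → west → north → east).
Putting it together: <n/west>.

<n/west>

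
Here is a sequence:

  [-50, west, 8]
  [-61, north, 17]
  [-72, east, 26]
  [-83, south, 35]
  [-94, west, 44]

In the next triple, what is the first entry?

First entry: -50, -61, -72, -83, -94 → -105 (−11 each step).

-105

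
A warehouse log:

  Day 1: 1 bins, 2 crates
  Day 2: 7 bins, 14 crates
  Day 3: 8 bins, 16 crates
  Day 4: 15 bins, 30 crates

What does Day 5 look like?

23 bins, 46 crates

Bins: each term is the sum of the two before it; 1, 7, 8, 15 → 23.
Crates — always 2 × the bins: 2, 14, 16, 30 → 46.
So the next line is 23 bins, 46 crates.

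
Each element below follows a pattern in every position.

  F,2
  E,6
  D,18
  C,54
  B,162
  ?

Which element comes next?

A,486

Letter: letters move back 1 place in the alphabet; F, E, D, C, B → A.
Second component: ×3 each step; 2, 6, 18, 54, 162 → 486.
Combining the parts gives A,486.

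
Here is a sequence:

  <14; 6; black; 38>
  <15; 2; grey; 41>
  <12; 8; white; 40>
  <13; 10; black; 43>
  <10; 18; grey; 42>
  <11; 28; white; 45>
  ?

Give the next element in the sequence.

First entry — alternating steps +1, −3, +1, −3, …: 14, 15, 12, 13, 10, 11 → 8.
Second entry — each term is the sum of the two before it: 6, 2, 8, 10, 18, 28 → 46.
Shade: black, grey, white, black, grey, white → black (repeats black → grey → white).
Fourth entry goes 38, 41, 40, 43, 42, 45 → 44 (alternating steps +3, −1, +3, −1, …).
Putting it together: <8; 46; black; 44>.

<8; 46; black; 44>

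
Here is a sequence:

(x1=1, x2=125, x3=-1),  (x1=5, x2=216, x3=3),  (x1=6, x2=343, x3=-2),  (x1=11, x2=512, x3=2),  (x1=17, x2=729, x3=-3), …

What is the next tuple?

X1: 1, 5, 6, 11, 17 → 28 (each term is the sum of the two before it).
X2: perfect cubes: 5³, 6³, 7³, …, so 125, 216, 343, 512, 729 → 1000.
X3: alternating steps +4, −5, +4, −5, …; -1, 3, -2, 2, -3 → 1.
Combining the parts gives (x1=28, x2=1000, x3=1).

(x1=28, x2=1000, x3=1)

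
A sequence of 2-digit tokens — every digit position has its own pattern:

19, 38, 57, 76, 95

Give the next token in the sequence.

First digit — +2 each step, mod 10: 1, 3, 5, 7, 9 → 1.
Second digit: −1 each step, mod 10, so 9, 8, 7, 6, 5 → 4.
Putting it together: 14.

14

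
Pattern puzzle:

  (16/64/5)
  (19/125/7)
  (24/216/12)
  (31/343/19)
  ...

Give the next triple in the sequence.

(40/512/31)

First part: differences are 3, 5, 7, … (increasing by 2 each time); 16, 19, 24, 31 → 40.
Second part: perfect cubes: 4³, 5³, 6³, …, so 64, 125, 216, 343 → 512.
Third part: each term is the sum of the two before it, so 5, 7, 12, 19 → 31.
Putting it together: (40/512/31).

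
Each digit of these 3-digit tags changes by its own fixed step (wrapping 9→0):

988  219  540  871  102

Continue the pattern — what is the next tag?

First digit — +3 each step, mod 10: 9, 2, 5, 8, 1 → 4.
For the second digit, +3 each step, mod 10: 8, 1, 4, 7, 0 → 3.
Third digit — +1 each step, mod 10: 8, 9, 0, 1, 2 → 3.
Putting it together: 433.

433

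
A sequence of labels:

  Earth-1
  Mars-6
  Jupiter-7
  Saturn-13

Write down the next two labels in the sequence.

Uranus-20, Neptune-33

For the planet, runs through the planets Mercury→Neptune: Earth, Mars, Jupiter, Saturn → Uranus → Neptune.
Second component: each term is the sum of the two before it; 1, 6, 7, 13 → 20 → 33.
So the next two labels are Uranus-20 and Neptune-33.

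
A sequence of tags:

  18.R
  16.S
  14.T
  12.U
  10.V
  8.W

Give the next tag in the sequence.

For the first component, −2 each step: 18, 16, 14, 12, 10, 8 → 6.
Letter — letters move forward 1 place in the alphabet: R, S, T, U, V, W → X.
Combining the parts gives 6.X.

6.X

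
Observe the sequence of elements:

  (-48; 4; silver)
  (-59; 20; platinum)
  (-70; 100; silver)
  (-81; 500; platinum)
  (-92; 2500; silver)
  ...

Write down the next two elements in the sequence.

First coordinate — −11 each step: -48, -59, -70, -81, -92 → -103 → -114.
Second coordinate goes 4, 20, 100, 500, 2500 → 12500 → 62500 (×5 each step).
Metal: alternates silver ↔ platinum; silver, platinum, silver, platinum, silver → platinum → silver.
Putting the parts together: (-103; 12500; platinum) and then (-114; 62500; silver).

(-103; 12500; platinum), (-114; 62500; silver)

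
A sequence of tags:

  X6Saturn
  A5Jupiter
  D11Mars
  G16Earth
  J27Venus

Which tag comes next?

M43Mercury

For the letter, letters move forward 3 places in the alphabet, wrapping Z→A: X, A, D, G, J → M.
Second component: each term is the sum of the two before it; 6, 5, 11, 16, 27 → 43.
Planet: runs backward through the planets Mercury→Neptune; Saturn, Jupiter, Mars, Earth, Venus → Mercury.
Combining the parts gives M43Mercury.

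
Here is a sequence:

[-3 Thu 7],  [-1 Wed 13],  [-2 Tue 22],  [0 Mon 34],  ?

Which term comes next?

[-1 Sun 49]

First value: alternating steps +2, −1, +2, −1, …, so -3, -1, -2, 0 → -1.
Day goes Thu, Wed, Tue, Mon → Sun (runs backward through the weekdays Mon→Sun).
Third value goes 7, 13, 22, 34 → 49 (differences are 6, 9, 12, … (increasing by 3 each time)).
Combining the parts gives [-1 Sun 49].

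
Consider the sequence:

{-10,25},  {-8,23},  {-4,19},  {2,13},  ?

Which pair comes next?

First part — differences are 2, 4, 6, … (increasing by 2 each time): -10, -8, -4, 2 → 10.
Second part — together with the first part always sums to 15: 25, 23, 19, 13 → 5.
Combining the parts gives {10,5}.

{10,5}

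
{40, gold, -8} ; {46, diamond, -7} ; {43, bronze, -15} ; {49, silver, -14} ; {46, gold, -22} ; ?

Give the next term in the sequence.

First entry — alternating steps +6, −3, +6, −3, …: 40, 46, 43, 49, 46 → 52.
Rank: repeats gold → diamond → bronze → silver; gold, diamond, bronze, silver, gold → diamond.
Third entry — alternating steps +1, −8, +1, −8, …: -8, -7, -15, -14, -22 → -21.
So the next term is {52, diamond, -21}.

{52, diamond, -21}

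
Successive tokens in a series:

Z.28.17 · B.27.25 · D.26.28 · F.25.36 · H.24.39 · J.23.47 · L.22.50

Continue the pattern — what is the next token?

N.21.58

Letter — letters move forward 2 places in the alphabet, wrapping Z→A: Z, B, D, F, H, J, L → N.
Second component: −1 each step; 28, 27, 26, 25, 24, 23, 22 → 21.
Third component: alternating steps +8, +3, +8, +3, …; 17, 25, 28, 36, 39, 47, 50 → 58.
So the next token is N.21.58.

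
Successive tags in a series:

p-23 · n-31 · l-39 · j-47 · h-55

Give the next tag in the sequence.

Letter: letters move back 2 places in the alphabet, so p, n, l, j, h → f.
Second component goes 23, 31, 39, 47, 55 → 63 (+8 each step).
So the next tag is f-63.

f-63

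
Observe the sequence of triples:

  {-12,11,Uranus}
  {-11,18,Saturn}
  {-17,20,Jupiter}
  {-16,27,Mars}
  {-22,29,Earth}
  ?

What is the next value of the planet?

Venus

First component — alternating steps +1, −6, +1, −6, …: -12, -11, -17, -16, -22 → -21.
Second component: alternating steps +7, +2, +7, +2, …, so 11, 18, 20, 27, 29 → 36.
For the planet, runs backward through the planets Mercury→Neptune: Uranus, Saturn, Jupiter, Mars, Earth → Venus.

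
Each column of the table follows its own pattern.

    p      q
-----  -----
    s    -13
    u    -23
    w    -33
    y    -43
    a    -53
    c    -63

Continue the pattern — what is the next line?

For the column p, letters move forward 2 places in the alphabet, wrapping Z→A: s, u, w, y, a, c → e.
Column q: -13, -23, -33, -43, -53, -63 → -73 (−10 each step).
Combining the parts gives e  -73.

e  -73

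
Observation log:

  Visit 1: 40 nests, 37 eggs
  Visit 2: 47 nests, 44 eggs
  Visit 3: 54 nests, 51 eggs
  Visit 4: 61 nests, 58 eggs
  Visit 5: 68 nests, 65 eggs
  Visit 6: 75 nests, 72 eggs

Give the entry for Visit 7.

Nests: +7 each step, so 40, 47, 54, 61, 68, 75 → 82.
Eggs — +7 each step: 37, 44, 51, 58, 65, 72 → 79.
Putting it together: 82 nests, 79 eggs.

82 nests, 79 eggs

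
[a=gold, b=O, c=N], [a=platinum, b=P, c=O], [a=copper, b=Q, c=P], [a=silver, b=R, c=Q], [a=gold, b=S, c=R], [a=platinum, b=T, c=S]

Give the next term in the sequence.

For the a, repeats gold → platinum → copper → silver: gold, platinum, copper, silver, gold, platinum → copper.
For the b, letters move forward 1 place in the alphabet: O, P, Q, R, S, T → U.
For the c, letters move forward 1 place in the alphabet: N, O, P, Q, R, S → T.
Putting it together: [a=copper, b=U, c=T].

[a=copper, b=U, c=T]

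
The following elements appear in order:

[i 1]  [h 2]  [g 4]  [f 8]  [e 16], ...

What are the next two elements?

Letter goes i, h, g, f, e → d → c (letters move back 1 place in the alphabet).
Second entry: 1, 2, 4, 8, 16 → 32 → 64 (×2 each step).
So the next two elements are [d 32] and [c 64].

[d 32], [c 64]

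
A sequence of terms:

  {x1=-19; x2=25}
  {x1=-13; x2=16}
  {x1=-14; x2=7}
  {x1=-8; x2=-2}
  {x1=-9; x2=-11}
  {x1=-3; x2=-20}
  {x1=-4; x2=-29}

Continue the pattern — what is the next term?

{x1=2; x2=-38}

X1: alternating steps +6, −1, +6, −1, …; -19, -13, -14, -8, -9, -3, -4 → 2.
X2: −9 each step, so 25, 16, 7, -2, -11, -20, -29 → -38.
Combining the parts gives {x1=2; x2=-38}.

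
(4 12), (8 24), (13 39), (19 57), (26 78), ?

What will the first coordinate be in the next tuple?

34

First coordinate: differences are 4, 5, 6, … (increasing by 1 each time), so 4, 8, 13, 19, 26 → 34.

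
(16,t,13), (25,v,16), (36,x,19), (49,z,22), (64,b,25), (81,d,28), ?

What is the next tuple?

(100,f,31)

First component goes 16, 25, 36, 49, 64, 81 → 100 (perfect squares: 4², 5², 6², …).
Letter: letters move forward 2 places in the alphabet, wrapping Z→A, so t, v, x, z, b, d → f.
Third component — +3 each step: 13, 16, 19, 22, 25, 28 → 31.
So the next tuple is (100,f,31).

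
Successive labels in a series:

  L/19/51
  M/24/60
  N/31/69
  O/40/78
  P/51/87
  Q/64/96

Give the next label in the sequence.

R/79/105

Letter: L, M, N, O, P, Q → R (letters move forward 1 place in the alphabet).
Second component: differences are 5, 7, 9, … (increasing by 2 each time), so 19, 24, 31, 40, 51, 64 → 79.
Third component: +9 each step, so 51, 60, 69, 78, 87, 96 → 105.
Combining the parts gives R/79/105.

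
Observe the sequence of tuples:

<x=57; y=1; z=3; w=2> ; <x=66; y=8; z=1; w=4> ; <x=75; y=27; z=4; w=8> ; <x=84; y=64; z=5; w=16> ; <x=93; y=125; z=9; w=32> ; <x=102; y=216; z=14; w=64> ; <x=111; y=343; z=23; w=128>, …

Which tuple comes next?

X — +9 each step: 57, 66, 75, 84, 93, 102, 111 → 120.
For the y, perfect cubes: 1³, 2³, 3³, …: 1, 8, 27, 64, 125, 216, 343 → 512.
Z — each term is the sum of the two before it: 3, 1, 4, 5, 9, 14, 23 → 37.
W: 2, 4, 8, 16, 32, 64, 128 → 256 (×2 each step).
Putting it together: <x=120; y=512; z=37; w=256>.

<x=120; y=512; z=37; w=256>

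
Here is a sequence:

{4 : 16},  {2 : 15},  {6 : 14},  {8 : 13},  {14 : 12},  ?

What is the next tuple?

For the first entry, each term is the sum of the two before it: 4, 2, 6, 8, 14 → 22.
Second entry: −1 each step, so 16, 15, 14, 13, 12 → 11.
Combining the parts gives {22 : 11}.

{22 : 11}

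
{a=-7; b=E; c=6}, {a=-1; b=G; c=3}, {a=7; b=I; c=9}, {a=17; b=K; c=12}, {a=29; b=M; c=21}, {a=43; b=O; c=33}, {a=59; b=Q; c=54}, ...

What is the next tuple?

For the a, differences are 6, 8, 10, … (increasing by 2 each time): -7, -1, 7, 17, 29, 43, 59 → 77.
For the b, letters move forward 2 places in the alphabet: E, G, I, K, M, O, Q → S.
C: each term is the sum of the two before it; 6, 3, 9, 12, 21, 33, 54 → 87.
Putting it together: {a=77; b=S; c=87}.

{a=77; b=S; c=87}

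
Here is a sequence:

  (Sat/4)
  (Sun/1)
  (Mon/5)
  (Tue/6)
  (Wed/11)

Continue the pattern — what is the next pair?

(Thu/17)

Day: runs through the weekdays Mon→Sun, so Sat, Sun, Mon, Tue, Wed → Thu.
Second slot: 4, 1, 5, 6, 11 → 17 (each term is the sum of the two before it).
So the next pair is (Thu/17).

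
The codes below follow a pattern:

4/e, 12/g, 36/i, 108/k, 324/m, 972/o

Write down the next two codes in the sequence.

2916/q, 8748/s

First component: 4, 12, 36, 108, 324, 972 → 2916 → 8748 (×3 each step).
Letter: letters move forward 2 places in the alphabet; e, g, i, k, m, o → q → s.
Putting the parts together: 2916/q and then 8748/s.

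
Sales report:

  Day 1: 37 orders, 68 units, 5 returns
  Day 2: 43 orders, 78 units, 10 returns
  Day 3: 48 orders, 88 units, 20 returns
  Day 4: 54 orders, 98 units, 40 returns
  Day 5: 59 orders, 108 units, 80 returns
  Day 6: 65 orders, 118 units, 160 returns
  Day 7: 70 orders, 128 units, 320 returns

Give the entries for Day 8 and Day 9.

Orders: alternating steps +6, +5, +6, +5, …; 37, 43, 48, 54, 59, 65, 70 → 76 → 81.
Units: +10 each step, so 68, 78, 88, 98, 108, 118, 128 → 138 → 148.
For the returns, ×2 each step: 5, 10, 20, 40, 80, 160, 320 → 640 → 1280.
Putting the parts together: 76 orders, 138 units, 640 returns and then 81 orders, 148 units, 1280 returns.

76 orders, 138 units, 640 returns; 81 orders, 148 units, 1280 returns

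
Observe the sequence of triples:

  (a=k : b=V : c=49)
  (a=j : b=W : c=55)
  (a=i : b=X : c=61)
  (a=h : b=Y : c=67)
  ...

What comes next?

A: letters move back 1 place in the alphabet, so k, j, i, h → g.
B — letters move forward 1 place in the alphabet: V, W, X, Y → Z.
For the c, +6 each step: 49, 55, 61, 67 → 73.
So the next triple is (a=g : b=Z : c=73).

(a=g : b=Z : c=73)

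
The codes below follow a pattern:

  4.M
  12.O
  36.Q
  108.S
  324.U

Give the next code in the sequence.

972.W

For the first component, ×3 each step: 4, 12, 36, 108, 324 → 972.
Letter — letters move forward 2 places in the alphabet: M, O, Q, S, U → W.
So the next code is 972.W.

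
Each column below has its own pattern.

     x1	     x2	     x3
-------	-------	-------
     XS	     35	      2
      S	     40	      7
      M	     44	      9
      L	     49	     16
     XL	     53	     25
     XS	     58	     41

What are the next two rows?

S  62  66; M  67  107

Column x1 — repeats XS → S → M → L → XL: XS, S, M, L, XL, XS → S → M.
Column x2 goes 35, 40, 44, 49, 53, 58 → 62 → 67 (alternating steps +5, +4, +5, +4, …).
Column x3 — each term is the sum of the two before it: 2, 7, 9, 16, 25, 41 → 66 → 107.
Putting the parts together: S  62  66 and then M  67  107.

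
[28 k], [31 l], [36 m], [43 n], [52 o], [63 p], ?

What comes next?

First part — differences are 3, 5, 7, … (increasing by 2 each time): 28, 31, 36, 43, 52, 63 → 76.
Letter goes k, l, m, n, o, p → q (letters move forward 1 place in the alphabet).
Putting it together: [76 q].

[76 q]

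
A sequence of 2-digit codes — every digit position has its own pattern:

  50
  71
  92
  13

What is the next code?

For the first digit, +2 each step, mod 10: 5, 7, 9, 1 → 3.
Second digit: +1 each step, mod 10, so 0, 1, 2, 3 → 4.
Combining the parts gives 34.

34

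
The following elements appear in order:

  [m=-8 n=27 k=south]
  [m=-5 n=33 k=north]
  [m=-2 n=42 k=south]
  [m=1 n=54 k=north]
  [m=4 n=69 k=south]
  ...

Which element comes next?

M: +3 each step; -8, -5, -2, 1, 4 → 7.
N goes 27, 33, 42, 54, 69 → 87 (differences are 6, 9, 12, … (increasing by 3 each time)).
K: alternates south ↔ north; south, north, south, north, south → north.
Combining the parts gives [m=7 n=87 k=north].

[m=7 n=87 k=north]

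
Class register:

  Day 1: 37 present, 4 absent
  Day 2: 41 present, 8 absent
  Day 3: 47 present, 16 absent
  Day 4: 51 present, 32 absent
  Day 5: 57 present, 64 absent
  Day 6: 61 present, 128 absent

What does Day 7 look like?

67 present, 256 absent

Present — alternating steps +4, +6, +4, +6, …: 37, 41, 47, 51, 57, 61 → 67.
Absent — ×2 each step: 4, 8, 16, 32, 64, 128 → 256.
So the next line is 67 present, 256 absent.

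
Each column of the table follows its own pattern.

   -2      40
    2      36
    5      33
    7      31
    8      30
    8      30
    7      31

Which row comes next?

5  33

First component — differences are 4, 3, 2, … (decreasing by 1 each time): -2, 2, 5, 7, 8, 8, 7 → 5.
Second component: together with the first component always sums to 38, so 40, 36, 33, 31, 30, 30, 31 → 33.
Combining the parts gives 5  33.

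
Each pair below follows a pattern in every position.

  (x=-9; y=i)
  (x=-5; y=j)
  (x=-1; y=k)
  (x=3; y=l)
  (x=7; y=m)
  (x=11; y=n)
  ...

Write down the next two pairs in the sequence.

(x=15; y=o), (x=19; y=p)

X goes -9, -5, -1, 3, 7, 11 → 15 → 19 (+4 each step).
Y: letters move forward 1 place in the alphabet, so i, j, k, l, m, n → o → p.
So the next two pairs are (x=15; y=o) and (x=19; y=p).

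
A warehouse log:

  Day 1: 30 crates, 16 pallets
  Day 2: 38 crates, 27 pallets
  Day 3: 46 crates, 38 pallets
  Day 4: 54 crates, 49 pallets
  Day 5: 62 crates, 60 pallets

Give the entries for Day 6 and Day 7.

70 crates, 71 pallets; 78 crates, 82 pallets

Crates — +8 each step: 30, 38, 46, 54, 62 → 70 → 78.
Pallets goes 16, 27, 38, 49, 60 → 71 → 82 (+11 each step).
So the next two rows are 70 crates, 71 pallets and 78 crates, 82 pallets.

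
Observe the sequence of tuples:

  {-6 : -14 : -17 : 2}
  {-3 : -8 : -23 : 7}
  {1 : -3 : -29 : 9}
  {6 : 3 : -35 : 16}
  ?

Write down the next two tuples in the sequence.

First value — differences are 3, 4, 5, … (increasing by 1 each time): -6, -3, 1, 6 → 12 → 19.
Second value: -14, -8, -3, 3 → 8 → 14 (alternating steps +6, +5, +6, +5, …).
Third value: -17, -23, -29, -35 → -41 → -47 (−6 each step).
Fourth value — each term is the sum of the two before it: 2, 7, 9, 16 → 25 → 41.
So the next two tuples are {12 : 8 : -41 : 25} and {19 : 14 : -47 : 41}.

{12 : 8 : -41 : 25}, {19 : 14 : -47 : 41}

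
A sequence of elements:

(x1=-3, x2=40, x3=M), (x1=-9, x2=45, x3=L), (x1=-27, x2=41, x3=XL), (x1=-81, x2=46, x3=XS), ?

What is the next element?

X1: ×3 each step, so -3, -9, -27, -81 → -243.
X2: alternating steps +5, −4, +5, −4, …, so 40, 45, 41, 46 → 42.
X3: M, L, XL, XS → S (runs through clothing sizes XS→XL).
Combining the parts gives (x1=-243, x2=42, x3=S).

(x1=-243, x2=42, x3=S)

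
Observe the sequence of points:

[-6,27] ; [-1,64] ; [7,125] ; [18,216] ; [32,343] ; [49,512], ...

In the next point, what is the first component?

First component goes -6, -1, 7, 18, 32, 49 → 69 (differences are 5, 8, 11, … (increasing by 3 each time)).

69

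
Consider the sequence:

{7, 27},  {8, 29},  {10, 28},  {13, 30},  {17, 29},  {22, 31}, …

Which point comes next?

First coordinate: 7, 8, 10, 13, 17, 22 → 28 (differences are 1, 2, 3, … (increasing by 1 each time)).
Second coordinate goes 27, 29, 28, 30, 29, 31 → 30 (alternating steps +2, −1, +2, −1, …).
So the next point is {28, 30}.

{28, 30}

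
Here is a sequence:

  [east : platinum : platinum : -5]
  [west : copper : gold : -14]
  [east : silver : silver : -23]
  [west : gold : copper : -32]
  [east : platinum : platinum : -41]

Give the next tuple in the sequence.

Direction goes east, west, east, west, east → west (alternates east ↔ west).
For the first metal, repeats platinum → copper → silver → gold: platinum, copper, silver, gold, platinum → copper.
Second metal: repeats platinum → gold → silver → copper, so platinum, gold, silver, copper, platinum → gold.
Fourth slot: −9 each step, so -5, -14, -23, -32, -41 → -50.
Combining the parts gives [west : copper : gold : -50].

[west : copper : gold : -50]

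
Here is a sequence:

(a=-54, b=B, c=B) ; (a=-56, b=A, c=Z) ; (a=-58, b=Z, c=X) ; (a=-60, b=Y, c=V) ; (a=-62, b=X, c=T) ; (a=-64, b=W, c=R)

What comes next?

A goes -54, -56, -58, -60, -62, -64 → -66 (−2 each step).
For the b, letters move back 1 place in the alphabet, wrapping A→Z: B, A, Z, Y, X, W → V.
C: B, Z, X, V, T, R → P (letters move back 2 places in the alphabet, wrapping A→Z).
So the next tuple is (a=-66, b=V, c=P).

(a=-66, b=V, c=P)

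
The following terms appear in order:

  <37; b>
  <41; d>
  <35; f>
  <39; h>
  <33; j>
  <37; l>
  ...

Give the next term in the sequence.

<31; n>

First component — alternating steps +4, −6, +4, −6, …: 37, 41, 35, 39, 33, 37 → 31.
Letter: letters move forward 2 places in the alphabet; b, d, f, h, j, l → n.
So the next term is <31; n>.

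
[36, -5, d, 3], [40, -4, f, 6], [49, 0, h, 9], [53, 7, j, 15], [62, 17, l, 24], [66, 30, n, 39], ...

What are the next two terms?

[75, 46, p, 63], [79, 65, r, 102]

First component: 36, 40, 49, 53, 62, 66 → 75 → 79 (alternating steps +4, +9, +4, +9, …).
Second component: differences are 1, 4, 7, … (increasing by 3 each time), so -5, -4, 0, 7, 17, 30 → 46 → 65.
Letter goes d, f, h, j, l, n → p → r (letters move forward 2 places in the alphabet).
For the fourth component, each term is the sum of the two before it: 3, 6, 9, 15, 24, 39 → 63 → 102.
Putting the parts together: [75, 46, p, 63] and then [79, 65, r, 102].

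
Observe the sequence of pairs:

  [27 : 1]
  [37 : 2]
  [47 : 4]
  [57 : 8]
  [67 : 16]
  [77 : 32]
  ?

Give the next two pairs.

First coordinate: +10 each step; 27, 37, 47, 57, 67, 77 → 87 → 97.
Second coordinate goes 1, 2, 4, 8, 16, 32 → 64 → 128 (×2 each step).
So the next two pairs are [87 : 64] and [97 : 128].

[87 : 64], [97 : 128]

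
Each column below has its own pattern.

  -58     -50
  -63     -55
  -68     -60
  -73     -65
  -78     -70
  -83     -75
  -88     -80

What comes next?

-93  -85

First component goes -58, -63, -68, -73, -78, -83, -88 → -93 (−5 each step).
Second component: always 8 more than the first component; -50, -55, -60, -65, -70, -75, -80 → -85.
So the next row is -93  -85.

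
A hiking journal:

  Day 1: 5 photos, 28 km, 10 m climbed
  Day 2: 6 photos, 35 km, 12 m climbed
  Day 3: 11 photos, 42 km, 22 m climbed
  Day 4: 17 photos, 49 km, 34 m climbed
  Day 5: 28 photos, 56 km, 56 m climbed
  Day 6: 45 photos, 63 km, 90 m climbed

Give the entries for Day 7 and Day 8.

Photos: 5, 6, 11, 17, 28, 45 → 73 → 118 (each term is the sum of the two before it).
Km: +7 each step; 28, 35, 42, 49, 56, 63 → 70 → 77.
M climbed goes 10, 12, 22, 34, 56, 90 → 146 → 236 (always 2 × the photos).
Putting the parts together: 73 photos, 70 km, 146 m climbed and then 118 photos, 77 km, 236 m climbed.

73 photos, 70 km, 146 m climbed; 118 photos, 77 km, 236 m climbed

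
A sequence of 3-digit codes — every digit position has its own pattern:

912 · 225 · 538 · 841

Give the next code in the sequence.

154

First digit: +3 each step, mod 10, so 9, 2, 5, 8 → 1.
Second digit goes 1, 2, 3, 4 → 5 (+1 each step, mod 10).
Third digit — +3 each step, mod 10: 2, 5, 8, 1 → 4.
Combining the parts gives 154.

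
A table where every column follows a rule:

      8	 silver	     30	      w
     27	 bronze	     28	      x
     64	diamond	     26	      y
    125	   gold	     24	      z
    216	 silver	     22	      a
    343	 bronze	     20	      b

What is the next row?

512  diamond  18  c

First component: perfect cubes: 2³, 3³, 4³, …; 8, 27, 64, 125, 216, 343 → 512.
Rank goes silver, bronze, diamond, gold, silver, bronze → diamond (repeats silver → bronze → diamond → gold).
Third component — −2 each step: 30, 28, 26, 24, 22, 20 → 18.
Letter: w, x, y, z, a, b → c (letters move forward 1 place in the alphabet, wrapping Z→A).
So the next row is 512  diamond  18  c.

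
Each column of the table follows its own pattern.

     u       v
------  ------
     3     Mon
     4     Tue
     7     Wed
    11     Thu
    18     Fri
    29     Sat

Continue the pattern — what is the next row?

47  Sun

Column u: each term is the sum of the two before it, so 3, 4, 7, 11, 18, 29 → 47.
Column v — runs through the weekdays Mon→Sun: Mon, Tue, Wed, Thu, Fri, Sat → Sun.
Putting it together: 47  Sun.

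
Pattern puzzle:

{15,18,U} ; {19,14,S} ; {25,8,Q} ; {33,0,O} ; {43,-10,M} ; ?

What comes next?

First part goes 15, 19, 25, 33, 43 → 55 (differences are 4, 6, 8, … (increasing by 2 each time)).
Second part goes 18, 14, 8, 0, -10 → -22 (together with the first part always sums to 33).
For the letter, letters move back 2 places in the alphabet: U, S, Q, O, M → K.
So the next element is {55,-22,K}.

{55,-22,K}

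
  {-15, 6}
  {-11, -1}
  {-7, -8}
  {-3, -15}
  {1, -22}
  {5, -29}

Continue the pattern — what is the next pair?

{9, -36}

First coordinate: +4 each step, so -15, -11, -7, -3, 1, 5 → 9.
Second coordinate: −7 each step, so 6, -1, -8, -15, -22, -29 → -36.
Putting it together: {9, -36}.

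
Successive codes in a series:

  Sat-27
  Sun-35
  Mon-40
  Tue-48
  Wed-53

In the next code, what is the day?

Thu

Day: runs through the weekdays Mon→Sun, so Sat, Sun, Mon, Tue, Wed → Thu.
For the second component, alternating steps +8, +5, +8, +5, …: 27, 35, 40, 48, 53 → 61.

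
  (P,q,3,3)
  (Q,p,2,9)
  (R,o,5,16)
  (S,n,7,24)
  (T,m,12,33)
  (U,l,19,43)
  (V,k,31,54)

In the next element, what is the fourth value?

For the fourth value, differences are 6, 7, 8, … (increasing by 1 each time): 3, 9, 16, 24, 33, 43, 54 → 66.

66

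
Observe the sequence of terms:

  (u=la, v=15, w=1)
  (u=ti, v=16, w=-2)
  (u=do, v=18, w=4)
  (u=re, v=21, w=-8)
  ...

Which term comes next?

(u=mi, v=25, w=16)

U: runs through the solfège scale do→ti, so la, ti, do, re → mi.
V: differences are 1, 2, 3, … (increasing by 1 each time); 15, 16, 18, 21 → 25.
W: ×(-2) each step; 1, -2, 4, -8 → 16.
So the next term is (u=mi, v=25, w=16).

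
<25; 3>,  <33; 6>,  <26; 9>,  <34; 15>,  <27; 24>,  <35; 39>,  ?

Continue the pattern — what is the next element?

First component — alternating steps +8, −7, +8, −7, …: 25, 33, 26, 34, 27, 35 → 28.
Second component goes 3, 6, 9, 15, 24, 39 → 63 (each term is the sum of the two before it).
So the next element is <28; 63>.

<28; 63>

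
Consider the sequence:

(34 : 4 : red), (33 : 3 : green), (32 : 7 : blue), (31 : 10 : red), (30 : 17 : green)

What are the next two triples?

(29 : 27 : blue), (28 : 44 : red)

First part: −1 each step; 34, 33, 32, 31, 30 → 29 → 28.
For the second part, each term is the sum of the two before it: 4, 3, 7, 10, 17 → 27 → 44.
Colour: repeats red → green → blue, so red, green, blue, red, green → blue → red.
Putting the parts together: (29 : 27 : blue) and then (28 : 44 : red).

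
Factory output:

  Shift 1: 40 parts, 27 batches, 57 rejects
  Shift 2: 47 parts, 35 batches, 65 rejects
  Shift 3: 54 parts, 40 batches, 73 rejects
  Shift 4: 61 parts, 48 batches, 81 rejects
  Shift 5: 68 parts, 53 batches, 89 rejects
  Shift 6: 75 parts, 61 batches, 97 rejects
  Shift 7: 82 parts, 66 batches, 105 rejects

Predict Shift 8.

For the parts, +7 each step: 40, 47, 54, 61, 68, 75, 82 → 89.
Batches: 27, 35, 40, 48, 53, 61, 66 → 74 (alternating steps +8, +5, +8, +5, …).
Rejects: +8 each step; 57, 65, 73, 81, 89, 97, 105 → 113.
Putting it together: 89 parts, 74 batches, 113 rejects.

89 parts, 74 batches, 113 rejects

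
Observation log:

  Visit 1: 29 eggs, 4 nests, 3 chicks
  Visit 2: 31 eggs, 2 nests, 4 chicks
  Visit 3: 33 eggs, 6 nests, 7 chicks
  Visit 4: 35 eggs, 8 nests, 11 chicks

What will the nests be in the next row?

Eggs: 29, 31, 33, 35 → 37 (+2 each step).
Nests: 4, 2, 6, 8 → 14 (each term is the sum of the two before it).
Chicks — each term is the sum of the two before it: 3, 4, 7, 11 → 18.

14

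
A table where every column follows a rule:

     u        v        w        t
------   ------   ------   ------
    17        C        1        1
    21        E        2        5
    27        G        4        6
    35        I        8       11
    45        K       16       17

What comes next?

Column u: 17, 21, 27, 35, 45 → 57 (differences are 4, 6, 8, … (increasing by 2 each time)).
Column v: letters move forward 2 places in the alphabet; C, E, G, I, K → M.
Column w: ×2 each step, so 1, 2, 4, 8, 16 → 32.
Column t: each term is the sum of the two before it, so 1, 5, 6, 11, 17 → 28.
So the next row is 57  M  32  28.

57  M  32  28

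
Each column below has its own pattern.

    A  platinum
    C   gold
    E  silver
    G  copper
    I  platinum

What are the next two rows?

K  gold; M  silver

For the letter, letters move forward 2 places in the alphabet: A, C, E, G, I → K → M.
Metal: platinum, gold, silver, copper, platinum → gold → silver (repeats platinum → gold → silver → copper).
So the next two rows are K  gold and M  silver.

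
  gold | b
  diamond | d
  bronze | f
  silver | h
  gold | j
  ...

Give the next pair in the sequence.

diamond | l

Rank: repeats gold → diamond → bronze → silver; gold, diamond, bronze, silver, gold → diamond.
Letter goes b, d, f, h, j → l (letters move forward 2 places in the alphabet).
Combining the parts gives diamond | l.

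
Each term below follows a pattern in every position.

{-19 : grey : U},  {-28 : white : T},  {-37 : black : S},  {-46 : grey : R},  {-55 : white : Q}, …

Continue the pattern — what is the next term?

{-64 : black : P}

First coordinate goes -19, -28, -37, -46, -55 → -64 (−9 each step).
For the shade, repeats grey → white → black: grey, white, black, grey, white → black.
For the letter, letters move back 1 place in the alphabet: U, T, S, R, Q → P.
Putting it together: {-64 : black : P}.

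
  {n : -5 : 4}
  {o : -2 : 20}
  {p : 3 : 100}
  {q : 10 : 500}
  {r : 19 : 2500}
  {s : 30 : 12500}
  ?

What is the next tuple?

Letter — letters move forward 1 place in the alphabet: n, o, p, q, r, s → t.
For the second value, differences are 3, 5, 7, … (increasing by 2 each time): -5, -2, 3, 10, 19, 30 → 43.
Third value: ×5 each step, so 4, 20, 100, 500, 2500, 12500 → 62500.
Putting it together: {t : 43 : 62500}.

{t : 43 : 62500}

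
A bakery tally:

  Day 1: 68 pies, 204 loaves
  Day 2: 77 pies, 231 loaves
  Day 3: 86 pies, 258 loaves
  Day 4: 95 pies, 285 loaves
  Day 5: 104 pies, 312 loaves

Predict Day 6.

113 pies, 339 loaves

Pies: +9 each step; 68, 77, 86, 95, 104 → 113.
Loaves — always 3 × the pies: 204, 231, 258, 285, 312 → 339.
So the next record is 113 pies, 339 loaves.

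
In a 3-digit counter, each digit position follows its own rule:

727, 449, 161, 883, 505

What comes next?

227

First digit: −3 each step, mod 10, so 7, 4, 1, 8, 5 → 2.
Second digit — +2 each step, mod 10: 2, 4, 6, 8, 0 → 2.
For the third digit, +2 each step, mod 10: 7, 9, 1, 3, 5 → 7.
Putting it together: 227.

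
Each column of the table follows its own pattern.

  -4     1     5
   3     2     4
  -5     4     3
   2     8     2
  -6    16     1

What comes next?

1  32  0

First component goes -4, 3, -5, 2, -6 → 1 (alternating steps +7, −8, +7, −8, …).
Second component goes 1, 2, 4, 8, 16 → 32 (×2 each step).
Third component goes 5, 4, 3, 2, 1 → 0 (−1 each step).
So the next row is 1  32  0.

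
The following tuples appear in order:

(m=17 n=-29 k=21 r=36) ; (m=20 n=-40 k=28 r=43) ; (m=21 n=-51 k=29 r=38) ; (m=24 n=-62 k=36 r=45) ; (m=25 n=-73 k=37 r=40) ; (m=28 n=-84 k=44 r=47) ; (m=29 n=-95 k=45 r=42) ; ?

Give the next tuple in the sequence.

(m=32 n=-106 k=52 r=49)

M: alternating steps +3, +1, +3, +1, …; 17, 20, 21, 24, 25, 28, 29 → 32.
N goes -29, -40, -51, -62, -73, -84, -95 → -106 (−11 each step).
K: alternating steps +7, +1, +7, +1, …; 21, 28, 29, 36, 37, 44, 45 → 52.
R: alternating steps +7, −5, +7, −5, …; 36, 43, 38, 45, 40, 47, 42 → 49.
So the next tuple is (m=32 n=-106 k=52 r=49).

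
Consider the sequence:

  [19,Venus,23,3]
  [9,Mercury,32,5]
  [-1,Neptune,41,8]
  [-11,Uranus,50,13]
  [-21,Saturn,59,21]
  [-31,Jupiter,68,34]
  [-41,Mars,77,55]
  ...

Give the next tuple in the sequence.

For the first value, −10 each step: 19, 9, -1, -11, -21, -31, -41 → -51.
Planet — runs backward through the planets Mercury→Neptune: Venus, Mercury, Neptune, Uranus, Saturn, Jupiter, Mars → Earth.
Third value: 23, 32, 41, 50, 59, 68, 77 → 86 (+9 each step).
Fourth value: each term is the sum of the two before it, so 3, 5, 8, 13, 21, 34, 55 → 89.
So the next tuple is [-51,Earth,86,89].

[-51,Earth,86,89]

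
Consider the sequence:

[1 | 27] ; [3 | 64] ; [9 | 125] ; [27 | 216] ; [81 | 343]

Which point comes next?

First part: ×3 each step; 1, 3, 9, 27, 81 → 243.
For the second part, perfect cubes: 3³, 4³, 5³, …: 27, 64, 125, 216, 343 → 512.
Combining the parts gives [243 | 512].

[243 | 512]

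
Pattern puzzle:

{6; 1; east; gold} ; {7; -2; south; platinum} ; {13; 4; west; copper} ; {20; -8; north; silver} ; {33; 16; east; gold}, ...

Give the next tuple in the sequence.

{53; -32; south; platinum}

For the first value, each term is the sum of the two before it: 6, 7, 13, 20, 33 → 53.
For the second value, ×(-2) each step: 1, -2, 4, -8, 16 → -32.
Direction: repeats east → south → west → north, so east, south, west, north, east → south.
Metal: gold, platinum, copper, silver, gold → platinum (repeats gold → platinum → copper → silver).
Combining the parts gives {53; -32; south; platinum}.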